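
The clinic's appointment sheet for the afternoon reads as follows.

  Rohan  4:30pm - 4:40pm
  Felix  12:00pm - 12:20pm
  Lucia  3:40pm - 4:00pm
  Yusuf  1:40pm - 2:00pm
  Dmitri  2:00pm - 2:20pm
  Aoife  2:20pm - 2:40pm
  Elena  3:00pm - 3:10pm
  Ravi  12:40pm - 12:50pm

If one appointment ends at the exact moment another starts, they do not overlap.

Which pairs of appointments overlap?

no overlapping pairs

Sorted by start: Felix, Ravi, Yusuf, Dmitri, Aoife, Elena, Lucia, Rohan.
Ravi starts after Felix ends; Felix is clear from here.
Yusuf starts after Ravi ends; Ravi is clear from here.
Dmitri starts exactly when Yusuf ends (back-to-back, no overlap); Yusuf is clear from here.
Aoife starts exactly when Dmitri ends (back-to-back, no overlap); Dmitri is clear from here.
Elena starts after Aoife ends; Aoife is clear from here.
Lucia starts after Elena ends; Elena is clear from here.
Rohan starts after Lucia ends.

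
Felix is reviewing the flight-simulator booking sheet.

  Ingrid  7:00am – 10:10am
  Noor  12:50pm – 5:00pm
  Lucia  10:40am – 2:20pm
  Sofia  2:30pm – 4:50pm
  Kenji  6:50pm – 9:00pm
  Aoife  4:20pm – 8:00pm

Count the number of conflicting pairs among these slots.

Check each pair: they overlap iff neither finishes before the other starts.
Sorted by start: Ingrid, Lucia, Noor, Sofia, Aoife, Kenji.
Lucia starts after Ingrid ends, so Ingrid has no further overlaps.
Noor starts before Lucia ends → Lucia and Noor overlap.
Sofia starts after Lucia ends, so Lucia has no further overlaps.
Sofia starts before Noor ends → Noor and Sofia overlap.
Aoife starts before Noor ends → Noor and Aoife overlap.
Kenji starts after Noor ends.
Aoife starts before Sofia ends → Sofia and Aoife overlap.
Kenji starts after Sofia ends.
Kenji starts before Aoife ends → Aoife and Kenji overlap.
Overlapping pairs: Aoife & Kenji, Aoife & Noor, Aoife & Sofia, Lucia & Noor, Noor & Sofia — 5 in total.

5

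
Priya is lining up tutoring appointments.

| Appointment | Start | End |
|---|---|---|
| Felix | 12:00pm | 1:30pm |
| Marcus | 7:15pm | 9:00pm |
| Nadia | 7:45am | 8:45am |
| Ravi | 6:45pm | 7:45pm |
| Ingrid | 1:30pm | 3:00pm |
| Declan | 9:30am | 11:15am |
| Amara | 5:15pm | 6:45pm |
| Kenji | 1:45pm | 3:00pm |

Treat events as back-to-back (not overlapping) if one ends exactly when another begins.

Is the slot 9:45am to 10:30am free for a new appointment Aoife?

No — it overlaps Declan

Nadia: ends 8:45am at or before Aoife starts 9:45am → clear.
Declan: starts 9:30am before Aoife ends 10:30am, and ends 11:15am after Aoife starts 9:45am → overlap.
Felix: starts 12:00pm at or after Aoife ends 10:30am → clear.
Ingrid: starts 1:30pm at or after Aoife ends 10:30am → clear.
Kenji: starts 1:45pm at or after Aoife ends 10:30am → clear.
Amara: starts 5:15pm at or after Aoife ends 10:30am → clear.
Ravi: starts 6:45pm at or after Aoife ends 10:30am → clear.
Marcus: starts 7:15pm at or after Aoife ends 10:30am → clear.
Aoife overlaps Declan.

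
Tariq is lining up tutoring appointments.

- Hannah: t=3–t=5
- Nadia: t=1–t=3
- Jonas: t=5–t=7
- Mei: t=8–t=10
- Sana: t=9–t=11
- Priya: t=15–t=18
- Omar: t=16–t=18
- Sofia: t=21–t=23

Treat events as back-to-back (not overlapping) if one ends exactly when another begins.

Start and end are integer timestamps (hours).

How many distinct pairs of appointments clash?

2

Two intervals overlap when each starts before the other ends.
Sorted by start: Nadia, Hannah, Jonas, Mei, Sana, Priya, Omar, Sofia.
Hannah starts exactly when Nadia ends (back-to-back, no overlap), so nothing later overlaps Nadia either.
Jonas starts exactly when Hannah ends (back-to-back, no overlap), so nothing later overlaps Hannah either.
Mei starts after Jonas ends, so nothing later overlaps Jonas either.
Sana starts before Mei ends → Mei and Sana overlap.
Priya starts after Mei ends, so nothing later overlaps Mei either.
Priya starts after Sana ends, so nothing later overlaps Sana either.
Omar starts before Priya ends → Priya and Omar overlap.
Sofia starts after Priya ends.
Sofia starts after Omar ends.
Overlapping pairs: Mei & Sana, Omar & Priya — 2 in total.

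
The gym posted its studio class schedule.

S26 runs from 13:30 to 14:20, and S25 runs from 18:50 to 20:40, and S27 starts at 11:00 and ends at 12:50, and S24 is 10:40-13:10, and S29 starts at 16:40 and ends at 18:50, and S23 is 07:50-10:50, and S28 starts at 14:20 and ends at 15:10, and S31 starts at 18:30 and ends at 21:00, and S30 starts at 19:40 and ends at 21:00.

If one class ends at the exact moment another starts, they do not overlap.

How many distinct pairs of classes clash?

Sorted by start: S23, S24, S27, S26, S28, S29, S31, S25, S30.
S24 starts before S23 ends → S23 and S24 overlap.
S27 starts after S23 ends, so S23 has no further overlaps.
S27 starts before S24 ends → S24 and S27 overlap.
S26 starts after S24 ends, so S24 has no further overlaps.
S26 starts after S27 ends, so S27 has no further overlaps.
S28 starts exactly when S26 ends (back-to-back, no overlap), so S26 has no further overlaps.
S29 starts after S28 ends, so S28 has no further overlaps.
S31 starts before S29 ends → S29 and S31 overlap.
S25 starts exactly when S29 ends (back-to-back, no overlap), so S29 has no further overlaps.
S25 starts before S31 ends → S31 and S25 overlap.
S30 starts before S31 ends → S31 and S30 overlap.
S30 starts before S25 ends → S25 and S30 overlap.
Overlapping pairs: S23 & S24, S24 & S27, S25 & S30, S25 & S31, S29 & S31, S30 & S31 — 6 in total.

6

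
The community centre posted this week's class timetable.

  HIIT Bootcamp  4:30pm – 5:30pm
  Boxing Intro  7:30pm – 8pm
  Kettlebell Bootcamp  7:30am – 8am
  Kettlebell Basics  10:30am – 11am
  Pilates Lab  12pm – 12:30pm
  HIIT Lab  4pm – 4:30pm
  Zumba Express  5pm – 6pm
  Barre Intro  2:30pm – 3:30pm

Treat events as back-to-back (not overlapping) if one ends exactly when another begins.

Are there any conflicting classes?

Yes

Sorted by start: Kettlebell Bootcamp, Kettlebell Basics, Pilates Lab, Barre Intro, HIIT Lab, HIIT Bootcamp, Zumba Express, Boxing Intro.
Kettlebell Basics starts after Kettlebell Bootcamp ends; Kettlebell Bootcamp is clear from here.
Pilates Lab starts after Kettlebell Basics ends; Kettlebell Basics is clear from here.
Barre Intro starts after Pilates Lab ends; Pilates Lab is clear from here.
HIIT Lab starts after Barre Intro ends; Barre Intro is clear from here.
HIIT Bootcamp starts exactly when HIIT Lab ends (back-to-back, no overlap); HIIT Lab is clear from here.
Zumba Express starts before HIIT Bootcamp ends → HIIT Bootcamp and Zumba Express overlap.
That's a conflict, so the schedule is not conflict-free.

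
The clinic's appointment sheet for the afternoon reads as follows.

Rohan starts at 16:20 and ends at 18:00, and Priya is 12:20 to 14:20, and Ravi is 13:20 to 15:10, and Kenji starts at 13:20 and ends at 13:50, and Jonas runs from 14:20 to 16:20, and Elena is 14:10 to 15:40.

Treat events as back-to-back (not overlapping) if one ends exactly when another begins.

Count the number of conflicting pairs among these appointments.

7

Sorted by start: Priya, Kenji, Ravi, Elena, Jonas, Rohan.
Kenji starts before Priya ends → Priya and Kenji overlap.
Ravi starts before Priya ends → Priya and Ravi overlap.
Elena starts before Priya ends → Priya and Elena overlap.
Jonas starts exactly when Priya ends (back-to-back, no overlap) — done with Priya.
Ravi starts before Kenji ends → Kenji and Ravi overlap.
Elena starts after Kenji ends — done with Kenji.
Elena starts before Ravi ends → Ravi and Elena overlap.
Jonas starts before Ravi ends → Ravi and Jonas overlap.
Rohan starts after Ravi ends.
Jonas starts before Elena ends → Elena and Jonas overlap.
Rohan starts after Elena ends.
Rohan starts exactly when Jonas ends (back-to-back, no overlap).
Overlapping pairs: Elena & Jonas, Elena & Priya, Elena & Ravi, Jonas & Ravi, Kenji & Priya, Kenji & Ravi, Priya & Ravi — 7 in total.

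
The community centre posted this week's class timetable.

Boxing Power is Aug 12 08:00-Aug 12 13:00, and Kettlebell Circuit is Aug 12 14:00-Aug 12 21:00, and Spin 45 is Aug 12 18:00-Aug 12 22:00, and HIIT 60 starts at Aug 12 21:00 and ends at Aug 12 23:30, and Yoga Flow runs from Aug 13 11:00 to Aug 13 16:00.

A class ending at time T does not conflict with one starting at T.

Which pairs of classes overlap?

Sorted by start: Boxing Power, Kettlebell Circuit, Spin 45, HIIT 60, Yoga Flow.
Kettlebell Circuit starts after Boxing Power ends; Boxing Power is clear from here.
Spin 45 starts before Kettlebell Circuit ends → Kettlebell Circuit and Spin 45 overlap.
HIIT 60 starts exactly when Kettlebell Circuit ends (back-to-back, no overlap); Kettlebell Circuit is clear from here.
HIIT 60 starts before Spin 45 ends → Spin 45 and HIIT 60 overlap.
Yoga Flow starts after Spin 45 ends.
Yoga Flow starts after HIIT 60 ends.

HIIT 60 & Spin 45, Kettlebell Circuit & Spin 45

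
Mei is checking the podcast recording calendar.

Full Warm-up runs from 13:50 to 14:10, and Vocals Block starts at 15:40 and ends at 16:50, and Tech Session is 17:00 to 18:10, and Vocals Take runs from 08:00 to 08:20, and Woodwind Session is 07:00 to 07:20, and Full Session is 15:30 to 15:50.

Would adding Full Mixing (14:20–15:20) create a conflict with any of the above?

No — it doesn't clash with anything

Woodwind Session: ends 07:20 at or before Full Mixing starts 14:20 → clear.
Vocals Take: ends 08:20 at or before Full Mixing starts 14:20 → clear.
Full Warm-up: ends 14:10 at or before Full Mixing starts 14:20 → clear.
Full Session: starts 15:30 at or after Full Mixing ends 15:20 → clear.
Vocals Block: starts 15:40 at or after Full Mixing ends 15:20 → clear.
Tech Session: starts 17:00 at or after Full Mixing ends 15:20 → clear.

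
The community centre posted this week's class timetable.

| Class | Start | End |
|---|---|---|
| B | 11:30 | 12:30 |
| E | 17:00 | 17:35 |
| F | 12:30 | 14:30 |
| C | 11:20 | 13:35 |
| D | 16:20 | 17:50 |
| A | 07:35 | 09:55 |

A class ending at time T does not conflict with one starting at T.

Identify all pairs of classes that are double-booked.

Two intervals overlap when each starts before the other ends.
Sorted by start: A, C, B, F, D, E.
C starts after A ends — done with A.
B starts before C ends → C and B overlap.
F starts before C ends → C and F overlap.
D starts after C ends — done with C.
F starts exactly when B ends (back-to-back, no overlap) — done with B.
D starts after F ends — done with F.
E starts before D ends → D and E overlap.

B & C, C & F, D & E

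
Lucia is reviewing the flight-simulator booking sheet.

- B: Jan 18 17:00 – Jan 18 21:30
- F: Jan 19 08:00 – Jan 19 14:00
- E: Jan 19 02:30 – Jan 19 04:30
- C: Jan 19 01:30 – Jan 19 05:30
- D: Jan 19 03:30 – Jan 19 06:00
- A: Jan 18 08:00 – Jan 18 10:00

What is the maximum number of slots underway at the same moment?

Walk through starts and ends in time order (an end at T is processed before a start at T):
Jan 18 08:00 start A → 1
Jan 18 10:00 end A → 0
Jan 18 17:00 start B → 1
Jan 18 21:30 end B → 0
Jan 19 01:30 start C → 1
Jan 19 02:30 start E → 2
Jan 19 03:30 start D → 3
Jan 19 04:30 end E → 2
Jan 19 05:30 end C → 1
Jan 19 06:00 end D → 0
Jan 19 08:00 start F → 1
Jan 19 14:00 end F → 0
Peak is 3, at Jan 19 03:30 (C, D, E).

3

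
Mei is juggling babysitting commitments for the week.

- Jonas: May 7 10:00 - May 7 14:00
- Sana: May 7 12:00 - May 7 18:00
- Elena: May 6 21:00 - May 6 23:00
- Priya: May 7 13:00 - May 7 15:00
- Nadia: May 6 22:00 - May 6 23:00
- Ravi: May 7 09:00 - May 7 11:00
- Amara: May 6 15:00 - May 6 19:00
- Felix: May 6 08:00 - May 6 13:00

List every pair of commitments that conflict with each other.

Sorted by start: Felix, Amara, Elena, Nadia, Ravi, Jonas, Sana, Priya.
Amara starts after Felix ends, so nothing later overlaps Felix either.
Elena starts after Amara ends, so nothing later overlaps Amara either.
Nadia starts before Elena ends → Elena and Nadia overlap.
Ravi starts after Elena ends, so nothing later overlaps Elena either.
Ravi starts after Nadia ends, so nothing later overlaps Nadia either.
Jonas starts before Ravi ends → Ravi and Jonas overlap.
Sana starts after Ravi ends, so nothing later overlaps Ravi either.
Sana starts before Jonas ends → Jonas and Sana overlap.
Priya starts before Jonas ends → Jonas and Priya overlap.
Priya starts before Sana ends → Sana and Priya overlap.

Elena & Nadia, Jonas & Priya, Jonas & Ravi, Jonas & Sana, Priya & Sana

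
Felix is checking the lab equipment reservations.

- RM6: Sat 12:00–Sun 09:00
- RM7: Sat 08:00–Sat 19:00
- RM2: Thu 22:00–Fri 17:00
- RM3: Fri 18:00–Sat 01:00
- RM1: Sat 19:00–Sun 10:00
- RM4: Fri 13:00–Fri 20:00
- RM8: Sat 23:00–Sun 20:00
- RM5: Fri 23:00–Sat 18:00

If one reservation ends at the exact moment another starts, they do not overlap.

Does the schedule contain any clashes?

Yes

Two intervals overlap when each starts before the other ends.
Sorted by start: RM2, RM4, RM3, RM5, RM7, RM6, RM1, RM8.
RM4 starts before RM2 ends → RM2 and RM4 overlap.
That's a conflict, so the schedule is not conflict-free.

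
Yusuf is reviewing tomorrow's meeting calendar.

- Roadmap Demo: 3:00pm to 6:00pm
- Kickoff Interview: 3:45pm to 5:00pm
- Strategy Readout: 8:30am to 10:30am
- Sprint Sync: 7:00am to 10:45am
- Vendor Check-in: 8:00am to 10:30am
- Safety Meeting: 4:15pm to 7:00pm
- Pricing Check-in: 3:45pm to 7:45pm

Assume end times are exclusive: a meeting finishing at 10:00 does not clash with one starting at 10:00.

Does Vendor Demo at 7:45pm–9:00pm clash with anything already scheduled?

No — it doesn't clash with anything

Sprint Sync: ends 10:45am at or before Vendor Demo starts 7:45pm → clear.
Vendor Check-in: ends 10:30am at or before Vendor Demo starts 7:45pm → clear.
Strategy Readout: ends 10:30am at or before Vendor Demo starts 7:45pm → clear.
Roadmap Demo: ends 6:00pm at or before Vendor Demo starts 7:45pm → clear.
Kickoff Interview: ends 5:00pm at or before Vendor Demo starts 7:45pm → clear.
Pricing Check-in: ends 7:45pm at or before Vendor Demo starts 7:45pm → clear.
Safety Meeting: ends 7:00pm at or before Vendor Demo starts 7:45pm → clear.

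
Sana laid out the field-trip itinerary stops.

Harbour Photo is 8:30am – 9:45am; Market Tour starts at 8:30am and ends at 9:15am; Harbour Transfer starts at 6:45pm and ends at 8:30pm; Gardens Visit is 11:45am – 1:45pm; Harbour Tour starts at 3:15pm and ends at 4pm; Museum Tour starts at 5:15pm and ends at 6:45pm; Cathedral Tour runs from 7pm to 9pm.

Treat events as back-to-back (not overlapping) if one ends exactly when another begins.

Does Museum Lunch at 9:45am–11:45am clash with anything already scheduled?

No — it doesn't clash with anything

Harbour Photo: ends 9:45am at or before Museum Lunch starts 9:45am → clear.
Market Tour: ends 9:15am at or before Museum Lunch starts 9:45am → clear.
Gardens Visit: starts 11:45am at or after Museum Lunch ends 11:45am → clear.
Harbour Tour: starts 3:15pm at or after Museum Lunch ends 11:45am → clear.
Museum Tour: starts 5:15pm at or after Museum Lunch ends 11:45am → clear.
Harbour Transfer: starts 6:45pm at or after Museum Lunch ends 11:45am → clear.
Cathedral Tour: starts 7pm at or after Museum Lunch ends 11:45am → clear.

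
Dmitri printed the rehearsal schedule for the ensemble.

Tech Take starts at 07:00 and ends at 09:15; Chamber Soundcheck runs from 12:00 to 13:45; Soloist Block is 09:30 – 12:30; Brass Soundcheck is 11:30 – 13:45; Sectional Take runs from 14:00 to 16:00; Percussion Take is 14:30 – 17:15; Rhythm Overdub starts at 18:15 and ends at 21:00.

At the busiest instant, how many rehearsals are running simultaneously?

Sweep the timeline, counting +1 at each start and −1 at each end (ends before starts at a tie):
07:00 start Tech Take → 1
09:15 end Tech Take → 0
09:30 start Soloist Block → 1
11:30 start Brass Soundcheck → 2
12:00 start Chamber Soundcheck → 3
12:30 end Soloist Block → 2
13:45 end Brass Soundcheck → 1
13:45 end Chamber Soundcheck → 0
14:00 start Sectional Take → 1
14:30 start Percussion Take → 2
16:00 end Sectional Take → 1
17:15 end Percussion Take → 0
18:15 start Rhythm Overdub → 1
21:00 end Rhythm Overdub → 0
Peak is 3, at 12:00 (Brass Soundcheck, Chamber Soundcheck, Soloist Block).

3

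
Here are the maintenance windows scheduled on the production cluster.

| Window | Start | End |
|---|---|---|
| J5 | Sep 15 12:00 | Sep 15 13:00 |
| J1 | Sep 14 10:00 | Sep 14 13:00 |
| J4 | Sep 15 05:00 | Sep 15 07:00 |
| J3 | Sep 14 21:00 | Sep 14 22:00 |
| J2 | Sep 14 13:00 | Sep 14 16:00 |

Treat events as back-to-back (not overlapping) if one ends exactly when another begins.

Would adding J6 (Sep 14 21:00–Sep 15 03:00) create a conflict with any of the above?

Yes — it overlaps J3

J1: ends Sep 14 13:00 at or before J6 starts Sep 14 21:00 → clear.
J2: ends Sep 14 16:00 at or before J6 starts Sep 14 21:00 → clear.
J3: starts Sep 14 21:00 before J6 ends Sep 15 03:00, and ends Sep 14 22:00 after J6 starts Sep 14 21:00 → overlap.
J4: starts Sep 15 05:00 at or after J6 ends Sep 15 03:00 → clear.
J5: starts Sep 15 12:00 at or after J6 ends Sep 15 03:00 → clear.
J6 overlaps J3.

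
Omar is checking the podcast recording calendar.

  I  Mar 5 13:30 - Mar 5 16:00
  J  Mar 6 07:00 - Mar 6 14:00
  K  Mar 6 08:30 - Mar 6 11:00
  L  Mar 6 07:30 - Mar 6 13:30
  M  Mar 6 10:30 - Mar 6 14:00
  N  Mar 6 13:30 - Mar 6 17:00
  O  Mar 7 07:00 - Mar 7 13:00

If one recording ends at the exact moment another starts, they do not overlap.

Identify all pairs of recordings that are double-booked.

J & K, J & L, J & M, J & N, K & L, K & M, L & M, M & N

Two intervals overlap when each starts before the other ends.
Sorted by start: I, J, L, K, M, N, O.
J starts after I ends, so nothing later overlaps I either.
L starts before J ends → J and L overlap.
K starts before J ends → J and K overlap.
M starts before J ends → J and M overlap.
N starts before J ends → J and N overlap.
O starts after J ends.
K starts before L ends → L and K overlap.
M starts before L ends → L and M overlap.
N starts exactly when L ends (back-to-back, no overlap), so nothing later overlaps L either.
M starts before K ends → K and M overlap.
N starts after K ends, so nothing later overlaps K either.
N starts before M ends → M and N overlap.
O starts after M ends.
O starts after N ends.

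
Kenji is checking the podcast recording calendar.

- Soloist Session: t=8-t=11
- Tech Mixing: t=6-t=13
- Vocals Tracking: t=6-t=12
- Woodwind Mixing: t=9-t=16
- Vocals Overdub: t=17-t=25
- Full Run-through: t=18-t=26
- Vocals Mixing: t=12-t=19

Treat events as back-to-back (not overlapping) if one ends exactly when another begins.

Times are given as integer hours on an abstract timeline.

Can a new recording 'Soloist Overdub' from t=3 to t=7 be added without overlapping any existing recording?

Tech Mixing: starts t=6 before Soloist Overdub ends t=7, and ends t=13 after Soloist Overdub starts t=3 → overlap.
Vocals Tracking: starts t=6 before Soloist Overdub ends t=7, and ends t=12 after Soloist Overdub starts t=3 → overlap.
Soloist Session: starts t=8 at or after Soloist Overdub ends t=7 → clear.
Woodwind Mixing: starts t=9 at or after Soloist Overdub ends t=7 → clear.
Vocals Mixing: starts t=12 at or after Soloist Overdub ends t=7 → clear.
Vocals Overdub: starts t=17 at or after Soloist Overdub ends t=7 → clear.
Full Run-through: starts t=18 at or after Soloist Overdub ends t=7 → clear.
Soloist Overdub overlaps Tech Mixing, Vocals Tracking.

No — it overlaps Tech Mixing, Vocals Tracking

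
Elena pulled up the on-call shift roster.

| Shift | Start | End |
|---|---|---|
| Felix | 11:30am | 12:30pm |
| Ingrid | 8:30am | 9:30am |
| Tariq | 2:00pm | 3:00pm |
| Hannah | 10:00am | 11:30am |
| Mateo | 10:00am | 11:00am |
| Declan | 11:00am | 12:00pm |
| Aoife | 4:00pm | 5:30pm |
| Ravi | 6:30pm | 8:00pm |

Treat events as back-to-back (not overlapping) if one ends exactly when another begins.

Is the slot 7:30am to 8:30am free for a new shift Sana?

Ingrid: starts 8:30am at or after Sana ends 8:30am → clear.
Mateo: starts 10:00am at or after Sana ends 8:30am → clear.
Hannah: starts 10:00am at or after Sana ends 8:30am → clear.
Declan: starts 11:00am at or after Sana ends 8:30am → clear.
Felix: starts 11:30am at or after Sana ends 8:30am → clear.
Tariq: starts 2:00pm at or after Sana ends 8:30am → clear.
Aoife: starts 4:00pm at or after Sana ends 8:30am → clear.
Ravi: starts 6:30pm at or after Sana ends 8:30am → clear.

Yes — the slot is free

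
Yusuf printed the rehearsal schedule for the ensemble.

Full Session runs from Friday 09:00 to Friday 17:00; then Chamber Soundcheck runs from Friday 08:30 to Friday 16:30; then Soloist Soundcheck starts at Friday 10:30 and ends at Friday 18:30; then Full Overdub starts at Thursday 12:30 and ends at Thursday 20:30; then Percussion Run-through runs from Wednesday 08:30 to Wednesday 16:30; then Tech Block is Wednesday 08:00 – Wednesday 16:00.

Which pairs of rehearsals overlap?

Chamber Soundcheck & Full Session, Chamber Soundcheck & Soloist Soundcheck, Full Session & Soloist Soundcheck, Percussion Run-through & Tech Block

Sorted by start: Tech Block, Percussion Run-through, Full Overdub, Chamber Soundcheck, Full Session, Soloist Soundcheck.
Percussion Run-through starts before Tech Block ends → Tech Block and Percussion Run-through overlap.
Full Overdub starts after Tech Block ends; Tech Block is clear from here.
Full Overdub starts after Percussion Run-through ends; Percussion Run-through is clear from here.
Chamber Soundcheck starts after Full Overdub ends; Full Overdub is clear from here.
Full Session starts before Chamber Soundcheck ends → Chamber Soundcheck and Full Session overlap.
Soloist Soundcheck starts before Chamber Soundcheck ends → Chamber Soundcheck and Soloist Soundcheck overlap.
Soloist Soundcheck starts before Full Session ends → Full Session and Soloist Soundcheck overlap.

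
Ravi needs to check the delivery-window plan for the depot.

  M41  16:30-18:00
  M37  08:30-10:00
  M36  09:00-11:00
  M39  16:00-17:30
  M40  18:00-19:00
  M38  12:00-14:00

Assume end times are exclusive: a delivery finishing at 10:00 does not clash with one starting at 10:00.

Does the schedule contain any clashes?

Check each pair: they overlap iff neither finishes before the other starts.
Sorted by start: M37, M36, M38, M39, M41, M40.
M36 starts before M37 ends → M37 and M36 overlap.
That's a conflict, so the schedule is not conflict-free.

Yes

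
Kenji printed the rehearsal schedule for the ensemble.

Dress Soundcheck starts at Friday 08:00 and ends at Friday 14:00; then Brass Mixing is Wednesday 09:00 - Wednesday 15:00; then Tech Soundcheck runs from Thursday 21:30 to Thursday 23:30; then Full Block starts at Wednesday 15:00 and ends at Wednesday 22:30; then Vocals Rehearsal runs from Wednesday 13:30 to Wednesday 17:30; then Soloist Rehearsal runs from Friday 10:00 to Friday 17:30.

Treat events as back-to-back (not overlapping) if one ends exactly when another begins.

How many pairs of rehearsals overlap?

3

Sorted by start: Brass Mixing, Vocals Rehearsal, Full Block, Tech Soundcheck, Dress Soundcheck, Soloist Rehearsal.
Vocals Rehearsal starts before Brass Mixing ends → Brass Mixing and Vocals Rehearsal overlap.
Full Block starts exactly when Brass Mixing ends (back-to-back, no overlap), so Brass Mixing has no further overlaps.
Full Block starts before Vocals Rehearsal ends → Vocals Rehearsal and Full Block overlap.
Tech Soundcheck starts after Vocals Rehearsal ends, so Vocals Rehearsal has no further overlaps.
Tech Soundcheck starts after Full Block ends, so Full Block has no further overlaps.
Dress Soundcheck starts after Tech Soundcheck ends, so Tech Soundcheck has no further overlaps.
Soloist Rehearsal starts before Dress Soundcheck ends → Dress Soundcheck and Soloist Rehearsal overlap.
Overlapping pairs: Brass Mixing & Vocals Rehearsal, Dress Soundcheck & Soloist Rehearsal, Full Block & Vocals Rehearsal — 3 in total.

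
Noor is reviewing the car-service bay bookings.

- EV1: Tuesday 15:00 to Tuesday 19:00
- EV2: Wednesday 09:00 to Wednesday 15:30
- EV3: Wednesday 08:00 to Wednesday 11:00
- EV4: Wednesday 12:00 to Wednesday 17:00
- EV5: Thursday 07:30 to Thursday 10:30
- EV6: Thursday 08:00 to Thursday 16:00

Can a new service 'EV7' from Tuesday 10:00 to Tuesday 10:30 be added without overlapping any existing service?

Yes — the slot is free

EV1: starts Tuesday 15:00 at or after EV7 ends Tuesday 10:30 → clear.
EV3: starts Wednesday 08:00 at or after EV7 ends Tuesday 10:30 → clear.
EV2: starts Wednesday 09:00 at or after EV7 ends Tuesday 10:30 → clear.
EV4: starts Wednesday 12:00 at or after EV7 ends Tuesday 10:30 → clear.
EV5: starts Thursday 07:30 at or after EV7 ends Tuesday 10:30 → clear.
EV6: starts Thursday 08:00 at or after EV7 ends Tuesday 10:30 → clear.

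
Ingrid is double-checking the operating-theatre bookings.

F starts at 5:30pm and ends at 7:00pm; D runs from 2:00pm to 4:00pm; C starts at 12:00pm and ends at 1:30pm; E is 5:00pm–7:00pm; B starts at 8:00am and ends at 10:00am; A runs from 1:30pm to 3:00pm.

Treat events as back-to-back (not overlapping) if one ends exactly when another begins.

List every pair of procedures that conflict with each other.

Check each pair: they overlap iff neither finishes before the other starts.
Sorted by start: B, C, A, D, E, F.
C starts after B ends, so nothing later overlaps B either.
A starts exactly when C ends (back-to-back, no overlap), so nothing later overlaps C either.
D starts before A ends → A and D overlap.
E starts after A ends, so nothing later overlaps A either.
E starts after D ends, so nothing later overlaps D either.
F starts before E ends → E and F overlap.

A & D, E & F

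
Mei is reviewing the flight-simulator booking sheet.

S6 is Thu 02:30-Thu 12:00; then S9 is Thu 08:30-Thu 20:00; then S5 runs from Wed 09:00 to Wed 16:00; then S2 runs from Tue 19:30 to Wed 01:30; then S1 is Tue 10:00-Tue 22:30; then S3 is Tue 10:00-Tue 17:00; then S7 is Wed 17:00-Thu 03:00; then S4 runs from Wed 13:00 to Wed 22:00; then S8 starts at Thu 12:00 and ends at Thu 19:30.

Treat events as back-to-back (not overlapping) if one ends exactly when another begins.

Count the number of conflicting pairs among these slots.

Sorted by start: S1, S3, S2, S5, S4, S7, S6, S9, S8.
S3 starts before S1 ends → S1 and S3 overlap.
S2 starts before S1 ends → S1 and S2 overlap.
S5 starts after S1 ends, so S1 has no further overlaps.
S2 starts after S3 ends, so S3 has no further overlaps.
S5 starts after S2 ends, so S2 has no further overlaps.
S4 starts before S5 ends → S5 and S4 overlap.
S7 starts after S5 ends, so S5 has no further overlaps.
S7 starts before S4 ends → S4 and S7 overlap.
S6 starts after S4 ends, so S4 has no further overlaps.
S6 starts before S7 ends → S7 and S6 overlap.
S9 starts after S7 ends, so S7 has no further overlaps.
S9 starts before S6 ends → S6 and S9 overlap.
S8 starts exactly when S6 ends (back-to-back, no overlap).
S8 starts before S9 ends → S9 and S8 overlap.
Overlapping pairs: S1 & S2, S1 & S3, S4 & S5, S4 & S7, S6 & S7, S6 & S9, S8 & S9 — 7 in total.

7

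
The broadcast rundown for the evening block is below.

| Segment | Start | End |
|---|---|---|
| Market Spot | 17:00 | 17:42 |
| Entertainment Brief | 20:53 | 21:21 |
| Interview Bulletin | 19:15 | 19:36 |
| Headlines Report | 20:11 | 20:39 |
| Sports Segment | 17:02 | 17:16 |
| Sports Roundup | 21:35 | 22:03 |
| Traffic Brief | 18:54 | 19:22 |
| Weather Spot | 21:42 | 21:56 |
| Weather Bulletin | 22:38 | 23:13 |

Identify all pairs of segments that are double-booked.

Interview Bulletin & Traffic Brief, Market Spot & Sports Segment, Sports Roundup & Weather Spot

Sorted by start: Market Spot, Sports Segment, Traffic Brief, Interview Bulletin, Headlines Report, Entertainment Brief, Sports Roundup, Weather Spot, Weather Bulletin.
Sports Segment starts before Market Spot ends → Market Spot and Sports Segment overlap.
Traffic Brief starts after Market Spot ends, so Market Spot has no further overlaps.
Traffic Brief starts after Sports Segment ends, so Sports Segment has no further overlaps.
Interview Bulletin starts before Traffic Brief ends → Traffic Brief and Interview Bulletin overlap.
Headlines Report starts after Traffic Brief ends, so Traffic Brief has no further overlaps.
Headlines Report starts after Interview Bulletin ends, so Interview Bulletin has no further overlaps.
Entertainment Brief starts after Headlines Report ends, so Headlines Report has no further overlaps.
Sports Roundup starts after Entertainment Brief ends, so Entertainment Brief has no further overlaps.
Weather Spot starts before Sports Roundup ends → Sports Roundup and Weather Spot overlap.
Weather Bulletin starts after Sports Roundup ends.
Weather Bulletin starts after Weather Spot ends.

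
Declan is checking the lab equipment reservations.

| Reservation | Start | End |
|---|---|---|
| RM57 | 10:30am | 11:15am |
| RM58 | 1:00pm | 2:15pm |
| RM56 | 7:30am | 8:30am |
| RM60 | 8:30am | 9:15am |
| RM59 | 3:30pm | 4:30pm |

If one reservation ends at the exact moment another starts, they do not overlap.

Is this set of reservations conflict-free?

Two intervals overlap when each starts before the other ends.
Sorted by start: RM56, RM60, RM57, RM58, RM59.
RM60 starts exactly when RM56 ends (back-to-back, no overlap); RM56 is clear from here.
RM57 starts after RM60 ends; RM60 is clear from here.
RM58 starts after RM57 ends; RM57 is clear from here.
RM59 starts after RM58 ends.
Every pair is clear; the schedule has no overlaps.

Yes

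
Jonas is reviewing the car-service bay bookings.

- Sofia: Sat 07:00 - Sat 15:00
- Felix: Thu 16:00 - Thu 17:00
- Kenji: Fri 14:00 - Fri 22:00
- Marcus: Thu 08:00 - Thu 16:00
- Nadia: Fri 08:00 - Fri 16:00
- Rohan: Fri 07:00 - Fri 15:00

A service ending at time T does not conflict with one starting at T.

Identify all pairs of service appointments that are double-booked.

Sorted by start: Marcus, Felix, Rohan, Nadia, Kenji, Sofia.
Felix starts exactly when Marcus ends (back-to-back, no overlap), so Marcus has no further overlaps.
Rohan starts after Felix ends, so Felix has no further overlaps.
Nadia starts before Rohan ends → Rohan and Nadia overlap.
Kenji starts before Rohan ends → Rohan and Kenji overlap.
Sofia starts after Rohan ends.
Kenji starts before Nadia ends → Nadia and Kenji overlap.
Sofia starts after Nadia ends.
Sofia starts after Kenji ends.

Kenji & Nadia, Kenji & Rohan, Nadia & Rohan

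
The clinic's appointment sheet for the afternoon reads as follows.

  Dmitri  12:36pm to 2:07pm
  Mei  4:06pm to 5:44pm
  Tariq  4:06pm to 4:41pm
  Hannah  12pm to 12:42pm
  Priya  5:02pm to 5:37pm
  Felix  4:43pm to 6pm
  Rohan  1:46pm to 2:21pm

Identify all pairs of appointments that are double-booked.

Sorted by start: Hannah, Dmitri, Rohan, Tariq, Mei, Felix, Priya.
Dmitri starts before Hannah ends → Hannah and Dmitri overlap.
Rohan starts after Hannah ends; Hannah is clear from here.
Rohan starts before Dmitri ends → Dmitri and Rohan overlap.
Tariq starts after Dmitri ends; Dmitri is clear from here.
Tariq starts after Rohan ends; Rohan is clear from here.
Mei starts before Tariq ends → Tariq and Mei overlap.
Felix starts after Tariq ends; Tariq is clear from here.
Felix starts before Mei ends → Mei and Felix overlap.
Priya starts before Mei ends → Mei and Priya overlap.
Priya starts before Felix ends → Felix and Priya overlap.

Dmitri & Hannah, Dmitri & Rohan, Felix & Mei, Felix & Priya, Mei & Priya, Mei & Tariq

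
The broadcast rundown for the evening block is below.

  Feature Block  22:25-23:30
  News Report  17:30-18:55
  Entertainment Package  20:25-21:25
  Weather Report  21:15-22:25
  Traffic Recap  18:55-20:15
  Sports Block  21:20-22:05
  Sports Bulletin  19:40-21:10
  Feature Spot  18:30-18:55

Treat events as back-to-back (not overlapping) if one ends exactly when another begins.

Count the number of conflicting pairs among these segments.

Two intervals overlap when each starts before the other ends.
Sorted by start: News Report, Feature Spot, Traffic Recap, Sports Bulletin, Entertainment Package, Weather Report, Sports Block, Feature Block.
Feature Spot starts before News Report ends → News Report and Feature Spot overlap.
Traffic Recap starts exactly when News Report ends (back-to-back, no overlap); News Report is clear from here.
Traffic Recap starts exactly when Feature Spot ends (back-to-back, no overlap); Feature Spot is clear from here.
Sports Bulletin starts before Traffic Recap ends → Traffic Recap and Sports Bulletin overlap.
Entertainment Package starts after Traffic Recap ends; Traffic Recap is clear from here.
Entertainment Package starts before Sports Bulletin ends → Sports Bulletin and Entertainment Package overlap.
Weather Report starts after Sports Bulletin ends; Sports Bulletin is clear from here.
Weather Report starts before Entertainment Package ends → Entertainment Package and Weather Report overlap.
Sports Block starts before Entertainment Package ends → Entertainment Package and Sports Block overlap.
Feature Block starts after Entertainment Package ends.
Sports Block starts before Weather Report ends → Weather Report and Sports Block overlap.
Feature Block starts exactly when Weather Report ends (back-to-back, no overlap).
Feature Block starts after Sports Block ends.
Overlapping pairs: Entertainment Package & Sports Block, Entertainment Package & Sports Bulletin, Entertainment Package & Weather Report, Feature Spot & News Report, Sports Block & Weather Report, Sports Bulletin & Traffic Recap — 6 in total.

6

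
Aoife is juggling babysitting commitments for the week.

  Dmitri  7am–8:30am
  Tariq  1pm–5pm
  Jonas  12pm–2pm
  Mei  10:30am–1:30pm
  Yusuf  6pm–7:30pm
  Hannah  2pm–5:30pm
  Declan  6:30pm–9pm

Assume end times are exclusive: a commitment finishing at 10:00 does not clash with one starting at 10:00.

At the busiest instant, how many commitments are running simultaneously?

3

Sweep the timeline, counting +1 at each start and −1 at each end (ends before starts at a tie):
7am start Dmitri → 1
8:30am end Dmitri → 0
10:30am start Mei → 1
12pm start Jonas → 2
1pm start Tariq → 3
1:30pm end Mei → 2
2pm end Jonas → 1
2pm start Hannah → 2
5pm end Tariq → 1
5:30pm end Hannah → 0
6pm start Yusuf → 1
6:30pm start Declan → 2
7:30pm end Yusuf → 1
9pm end Declan → 0
Peak is 3, at 1pm (Jonas, Mei, Tariq).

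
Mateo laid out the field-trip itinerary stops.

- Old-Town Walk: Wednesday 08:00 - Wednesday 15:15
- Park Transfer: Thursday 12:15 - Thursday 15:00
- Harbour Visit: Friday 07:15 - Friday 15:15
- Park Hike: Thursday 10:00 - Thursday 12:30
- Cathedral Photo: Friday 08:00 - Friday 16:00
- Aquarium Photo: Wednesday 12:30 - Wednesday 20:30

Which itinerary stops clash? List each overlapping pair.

Aquarium Photo & Old-Town Walk, Cathedral Photo & Harbour Visit, Park Hike & Park Transfer

Sorted by start: Old-Town Walk, Aquarium Photo, Park Hike, Park Transfer, Harbour Visit, Cathedral Photo.
Aquarium Photo starts before Old-Town Walk ends → Old-Town Walk and Aquarium Photo overlap.
Park Hike starts after Old-Town Walk ends, so Old-Town Walk has no further overlaps.
Park Hike starts after Aquarium Photo ends, so Aquarium Photo has no further overlaps.
Park Transfer starts before Park Hike ends → Park Hike and Park Transfer overlap.
Harbour Visit starts after Park Hike ends, so Park Hike has no further overlaps.
Harbour Visit starts after Park Transfer ends, so Park Transfer has no further overlaps.
Cathedral Photo starts before Harbour Visit ends → Harbour Visit and Cathedral Photo overlap.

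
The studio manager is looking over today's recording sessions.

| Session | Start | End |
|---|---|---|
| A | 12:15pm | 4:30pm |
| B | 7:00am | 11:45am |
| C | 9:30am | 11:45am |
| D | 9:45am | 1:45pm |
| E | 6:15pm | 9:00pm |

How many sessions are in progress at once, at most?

3

Walk through starts and ends in time order (an end at T is processed before a start at T):
7:00am start B → 1
9:30am start C → 2
9:45am start D → 3
11:45am end B → 2
11:45am end C → 1
12:15pm start A → 2
1:45pm end D → 1
4:30pm end A → 0
6:15pm start E → 1
9:00pm end E → 0
Peak is 3, at 9:45am (B, C, D).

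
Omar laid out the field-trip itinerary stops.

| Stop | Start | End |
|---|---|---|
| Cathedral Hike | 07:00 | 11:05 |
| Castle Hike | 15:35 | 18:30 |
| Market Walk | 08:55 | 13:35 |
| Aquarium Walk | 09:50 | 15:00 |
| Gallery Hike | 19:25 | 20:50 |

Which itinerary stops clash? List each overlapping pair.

Aquarium Walk & Cathedral Hike, Aquarium Walk & Market Walk, Cathedral Hike & Market Walk

Check each pair: they overlap iff neither finishes before the other starts.
Sorted by start: Cathedral Hike, Market Walk, Aquarium Walk, Castle Hike, Gallery Hike.
Market Walk starts before Cathedral Hike ends → Cathedral Hike and Market Walk overlap.
Aquarium Walk starts before Cathedral Hike ends → Cathedral Hike and Aquarium Walk overlap.
Castle Hike starts after Cathedral Hike ends — done with Cathedral Hike.
Aquarium Walk starts before Market Walk ends → Market Walk and Aquarium Walk overlap.
Castle Hike starts after Market Walk ends — done with Market Walk.
Castle Hike starts after Aquarium Walk ends — done with Aquarium Walk.
Gallery Hike starts after Castle Hike ends.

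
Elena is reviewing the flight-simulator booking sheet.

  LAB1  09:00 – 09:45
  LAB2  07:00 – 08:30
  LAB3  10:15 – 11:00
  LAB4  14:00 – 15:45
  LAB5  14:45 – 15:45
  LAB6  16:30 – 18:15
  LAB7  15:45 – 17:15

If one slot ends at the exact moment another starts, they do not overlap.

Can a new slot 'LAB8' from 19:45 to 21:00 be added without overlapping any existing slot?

Yes — the slot is free

LAB2: ends 08:30 at or before LAB8 starts 19:45 → clear.
LAB1: ends 09:45 at or before LAB8 starts 19:45 → clear.
LAB3: ends 11:00 at or before LAB8 starts 19:45 → clear.
LAB4: ends 15:45 at or before LAB8 starts 19:45 → clear.
LAB5: ends 15:45 at or before LAB8 starts 19:45 → clear.
LAB7: ends 17:15 at or before LAB8 starts 19:45 → clear.
LAB6: ends 18:15 at or before LAB8 starts 19:45 → clear.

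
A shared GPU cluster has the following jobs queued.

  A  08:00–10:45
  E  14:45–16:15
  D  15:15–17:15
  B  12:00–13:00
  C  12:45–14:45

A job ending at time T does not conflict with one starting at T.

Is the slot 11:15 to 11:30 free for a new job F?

Yes — the slot is free

A: ends 10:45 at or before F starts 11:15 → clear.
B: starts 12:00 at or after F ends 11:30 → clear.
C: starts 12:45 at or after F ends 11:30 → clear.
E: starts 14:45 at or after F ends 11:30 → clear.
D: starts 15:15 at or after F ends 11:30 → clear.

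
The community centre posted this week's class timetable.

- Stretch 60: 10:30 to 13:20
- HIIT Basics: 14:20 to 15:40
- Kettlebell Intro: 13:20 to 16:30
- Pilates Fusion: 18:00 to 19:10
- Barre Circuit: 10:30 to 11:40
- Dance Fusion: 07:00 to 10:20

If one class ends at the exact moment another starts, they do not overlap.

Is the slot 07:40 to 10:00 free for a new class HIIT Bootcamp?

No — it overlaps Dance Fusion

Dance Fusion: starts 07:00 before HIIT Bootcamp ends 10:00, and ends 10:20 after HIIT Bootcamp starts 07:40 → overlap.
Stretch 60: starts 10:30 at or after HIIT Bootcamp ends 10:00 → clear.
Barre Circuit: starts 10:30 at or after HIIT Bootcamp ends 10:00 → clear.
Kettlebell Intro: starts 13:20 at or after HIIT Bootcamp ends 10:00 → clear.
HIIT Basics: starts 14:20 at or after HIIT Bootcamp ends 10:00 → clear.
Pilates Fusion: starts 18:00 at or after HIIT Bootcamp ends 10:00 → clear.
HIIT Bootcamp overlaps Dance Fusion.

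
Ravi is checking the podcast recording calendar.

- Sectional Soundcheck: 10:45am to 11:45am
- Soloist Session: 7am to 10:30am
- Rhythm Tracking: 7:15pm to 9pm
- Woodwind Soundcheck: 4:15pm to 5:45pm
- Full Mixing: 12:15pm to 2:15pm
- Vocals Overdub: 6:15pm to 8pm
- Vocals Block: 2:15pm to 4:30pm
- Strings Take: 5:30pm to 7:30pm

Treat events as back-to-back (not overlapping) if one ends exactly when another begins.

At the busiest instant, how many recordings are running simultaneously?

Sweep the timeline, counting +1 at each start and −1 at each end (ends before starts at a tie):
7am start Soloist Session → 1
10:30am end Soloist Session → 0
10:45am start Sectional Soundcheck → 1
11:45am end Sectional Soundcheck → 0
12:15pm start Full Mixing → 1
2:15pm end Full Mixing → 0
2:15pm start Vocals Block → 1
4:15pm start Woodwind Soundcheck → 2
4:30pm end Vocals Block → 1
5:30pm start Strings Take → 2
5:45pm end Woodwind Soundcheck → 1
6:15pm start Vocals Overdub → 2
7:15pm start Rhythm Tracking → 3
7:30pm end Strings Take → 2
8pm end Vocals Overdub → 1
9pm end Rhythm Tracking → 0
Peak is 3, at 7:15pm (Rhythm Tracking, Strings Take, Vocals Overdub).

3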